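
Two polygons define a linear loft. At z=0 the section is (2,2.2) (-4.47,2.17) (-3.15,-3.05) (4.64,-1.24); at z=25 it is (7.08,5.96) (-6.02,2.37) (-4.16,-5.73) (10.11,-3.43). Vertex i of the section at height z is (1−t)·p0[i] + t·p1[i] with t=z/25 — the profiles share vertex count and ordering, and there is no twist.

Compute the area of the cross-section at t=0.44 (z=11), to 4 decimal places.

Area at t=0.44: 66.7714

Cross-section at t=0.44: each vertex is (1-t)·p0[i] + t·p1[i].
  v1: (1-0.44)·(2,2.2) + 0.44·(7.08,5.96) = (4.2352,3.8544)
  v2: (1-0.44)·(-4.47,2.17) + 0.44·(-6.02,2.37) = (-5.1520,2.2580)
  v3: (1-0.44)·(-3.15,-3.05) + 0.44·(-4.16,-5.73) = (-3.5944,-4.2292)
  v4: (1-0.44)·(4.64,-1.24) + 0.44·(10.11,-3.43) = (7.0468,-2.2036)
Shoelace sum Σ(x_i·y_{i+1} − x_{i+1}·y_i):
  i=1: 4.2352·2.2580 − -5.1520·3.8544 = +29.4210 (running +29.4210)
  i=2: -5.1520·-4.2292 − -3.5944·2.2580 = +29.9050 (running +59.3259)
  i=3: -3.5944·-2.2036 − 7.0468·-4.2292 = +37.7229 (running +97.0489)
  i=4: 7.0468·3.8544 − 4.2352·-2.2036 = +36.4939 (running +133.5428)
Area = |Σ|/2 = |133.5428|/2 = 66.7714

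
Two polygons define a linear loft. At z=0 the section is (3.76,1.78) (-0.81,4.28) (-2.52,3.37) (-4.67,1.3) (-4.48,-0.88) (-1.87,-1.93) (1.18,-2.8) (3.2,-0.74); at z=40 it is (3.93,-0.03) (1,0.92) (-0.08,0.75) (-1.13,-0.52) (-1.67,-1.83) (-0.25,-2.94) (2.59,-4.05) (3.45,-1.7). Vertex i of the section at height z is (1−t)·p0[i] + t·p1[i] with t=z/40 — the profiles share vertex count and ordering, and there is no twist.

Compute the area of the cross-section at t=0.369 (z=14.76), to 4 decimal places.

Area at t=0.369: 30.4395

Cross-section at t=0.369: each vertex is (1-t)·p0[i] + t·p1[i].
  v1: (1-0.369)·(3.76,1.78) + 0.369·(3.93,-0.03) = (3.8227,1.1121)
  v2: (1-0.369)·(-0.81,4.28) + 0.369·(1,0.92) = (-0.1421,3.0402)
  v3: (1-0.369)·(-2.52,3.37) + 0.369·(-0.08,0.75) = (-1.6196,2.4032)
  v4: (1-0.369)·(-4.67,1.3) + 0.369·(-1.13,-0.52) = (-3.3637,0.6284)
  v5: (1-0.369)·(-4.48,-0.88) + 0.369·(-1.67,-1.83) = (-3.4431,-1.2306)
  v6: (1-0.369)·(-1.87,-1.93) + 0.369·(-0.25,-2.94) = (-1.2722,-2.3027)
  v7: (1-0.369)·(1.18,-2.8) + 0.369·(2.59,-4.05) = (1.7003,-3.2612)
  v8: (1-0.369)·(3.2,-0.74) + 0.369·(3.45,-1.7) = (3.2923,-1.0942)
Shoelace sum Σ(x_i·y_{i+1} − x_{i+1}·y_i):
  i=1: 3.8227·3.0402 − -0.1421·1.1121 = +11.7798 (running +11.7798)
  i=2: -0.1421·2.4032 − -1.6196·3.0402 = +4.5824 (running +16.3622)
  i=3: -1.6196·0.6284 − -3.3637·2.4032 = +7.0660 (running +23.4282)
  i=4: -3.3637·-1.2306 − -3.4431·0.6284 = +6.3030 (running +29.7312)
  i=5: -3.4431·-2.3027 − -1.2722·-1.2306 = +6.3629 (running +36.0940)
  i=6: -1.2722·-3.2612 − 1.7003·-2.3027 = +8.0643 (running +44.1583)
  i=7: 1.7003·-1.0942 − 3.2923·-3.2612 = +8.8763 (running +53.0346)
  i=8: 3.2923·1.1121 − 3.8227·-1.0942 = +7.8443 (running +60.8790)
Area = |Σ|/2 = |60.8790|/2 = 30.4395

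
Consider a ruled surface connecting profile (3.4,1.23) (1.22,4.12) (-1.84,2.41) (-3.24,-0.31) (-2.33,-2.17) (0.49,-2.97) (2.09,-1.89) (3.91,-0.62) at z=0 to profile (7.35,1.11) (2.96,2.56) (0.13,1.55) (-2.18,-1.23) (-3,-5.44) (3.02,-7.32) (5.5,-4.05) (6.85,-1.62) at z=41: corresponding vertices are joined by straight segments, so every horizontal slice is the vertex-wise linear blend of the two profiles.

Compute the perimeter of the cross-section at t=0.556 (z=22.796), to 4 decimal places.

Cross-section at t=0.556: each vertex is (1-t)·p0[i] + t·p1[i].
  v1: (1-0.556)·(3.4,1.23) + 0.556·(7.35,1.11) = (5.5962,1.1633)
  v2: (1-0.556)·(1.22,4.12) + 0.556·(2.96,2.56) = (2.1874,3.2526)
  v3: (1-0.556)·(-1.84,2.41) + 0.556·(0.13,1.55) = (-0.7447,1.9318)
  v4: (1-0.556)·(-3.24,-0.31) + 0.556·(-2.18,-1.23) = (-2.6506,-0.8215)
  v5: (1-0.556)·(-2.33,-2.17) + 0.556·(-3,-5.44) = (-2.7025,-3.9881)
  v6: (1-0.556)·(0.49,-2.97) + 0.556·(3.02,-7.32) = (1.8967,-5.3886)
  v7: (1-0.556)·(2.09,-1.89) + 0.556·(5.5,-4.05) = (3.9860,-3.0910)
  v8: (1-0.556)·(3.91,-0.62) + 0.556·(6.85,-1.62) = (5.5446,-1.1760)
Perimeter = Σ |v_{i+1} − v_i|:
  edge 1→2: √(-3.4088² + 2.0894²) = 3.9981 (running 3.9981)
  edge 2→3: √(-2.9321² + -1.3208²) = 3.2159 (running 7.2140)
  edge 3→4: √(-1.9060² + -2.7534²) = 3.3487 (running 10.5627)
  edge 4→5: √(-0.0519² + -3.1666²) = 3.1670 (running 13.7297)
  edge 5→6: √(4.5992² + -1.4005²) = 4.8077 (running 18.5374)
  edge 6→7: √(2.0893² + 2.2976²) = 3.1055 (running 21.6429)
  edge 7→8: √(1.5587² + 1.9150²) = 2.4691 (running 24.1121)
  edge 8→1: √(0.0516² + 2.3393²) = 2.3398 (running 26.4519)
Perimeter = 26.4519

Perimeter at t=0.556: 26.4519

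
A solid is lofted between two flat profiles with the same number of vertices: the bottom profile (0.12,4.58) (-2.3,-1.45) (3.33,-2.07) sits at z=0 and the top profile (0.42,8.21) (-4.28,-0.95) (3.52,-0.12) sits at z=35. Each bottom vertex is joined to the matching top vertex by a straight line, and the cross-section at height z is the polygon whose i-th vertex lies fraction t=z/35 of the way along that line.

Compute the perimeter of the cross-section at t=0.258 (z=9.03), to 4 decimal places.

Cross-section at t=0.258: each vertex is (1-t)·p0[i] + t·p1[i].
  v1: (1-0.258)·(0.12,4.58) + 0.258·(0.42,8.21) = (0.1974,5.5165)
  v2: (1-0.258)·(-2.3,-1.45) + 0.258·(-4.28,-0.95) = (-2.8108,-1.3210)
  v3: (1-0.258)·(3.33,-2.07) + 0.258·(3.52,-0.12) = (3.3790,-1.5669)
Perimeter = Σ |v_{i+1} − v_i|:
  edge 1→2: √(-3.0082² + -6.8375²) = 7.4700 (running 7.4700)
  edge 2→3: √(6.1899² + -0.2459²) = 6.1947 (running 13.6648)
  edge 3→1: √(-3.1816² + 7.0834²) = 7.7652 (running 21.4299)
Perimeter = 21.4299

Perimeter at t=0.258: 21.4299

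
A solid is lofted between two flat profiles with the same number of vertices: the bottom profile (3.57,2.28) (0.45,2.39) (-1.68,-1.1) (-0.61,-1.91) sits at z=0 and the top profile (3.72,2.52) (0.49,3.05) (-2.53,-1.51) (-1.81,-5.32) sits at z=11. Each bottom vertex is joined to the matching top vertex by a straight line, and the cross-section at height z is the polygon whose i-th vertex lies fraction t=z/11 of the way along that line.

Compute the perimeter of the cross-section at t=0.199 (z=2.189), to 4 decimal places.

Perimeter at t=0.199: 15.8674

Cross-section at t=0.199: each vertex is (1-t)·p0[i] + t·p1[i].
  v1: (1-0.199)·(3.57,2.28) + 0.199·(3.72,2.52) = (3.5998,2.3278)
  v2: (1-0.199)·(0.45,2.39) + 0.199·(0.49,3.05) = (0.4580,2.5213)
  v3: (1-0.199)·(-1.68,-1.1) + 0.199·(-2.53,-1.51) = (-1.8491,-1.1816)
  v4: (1-0.199)·(-0.61,-1.91) + 0.199·(-1.81,-5.32) = (-0.8488,-2.5886)
Perimeter = Σ |v_{i+1} − v_i|:
  edge 1→2: √(-3.1419² + 0.1936²) = 3.1478 (running 3.1478)
  edge 2→3: √(-2.3071² + -3.7029²) = 4.3628 (running 7.5107)
  edge 3→4: √(1.0003² + -1.4070²) = 1.7264 (running 9.2371)
  edge 4→1: √(4.4486² + 4.9163²) = 6.6303 (running 15.8674)
Perimeter = 15.8674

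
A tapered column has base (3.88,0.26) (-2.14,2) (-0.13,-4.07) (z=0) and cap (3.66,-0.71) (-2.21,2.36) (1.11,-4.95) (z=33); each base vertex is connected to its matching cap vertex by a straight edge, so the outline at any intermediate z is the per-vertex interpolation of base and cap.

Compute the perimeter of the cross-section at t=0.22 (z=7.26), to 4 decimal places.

Cross-section at t=0.22: each vertex is (1-t)·p0[i] + t·p1[i].
  v1: (1-0.22)·(3.88,0.26) + 0.22·(3.66,-0.71) = (3.8316,0.0466)
  v2: (1-0.22)·(-2.14,2) + 0.22·(-2.21,2.36) = (-2.1554,2.0792)
  v3: (1-0.22)·(-0.13,-4.07) + 0.22·(1.11,-4.95) = (0.1428,-4.2636)
Perimeter = Σ |v_{i+1} − v_i|:
  edge 1→2: √(-5.9870² + 2.0326²) = 6.3226 (running 6.3226)
  edge 2→3: √(2.2982² + -6.3428²) = 6.7463 (running 13.0689)
  edge 3→1: √(3.6888² + 4.3102²) = 5.6732 (running 18.7421)
Perimeter = 18.7421

Perimeter at t=0.22: 18.7421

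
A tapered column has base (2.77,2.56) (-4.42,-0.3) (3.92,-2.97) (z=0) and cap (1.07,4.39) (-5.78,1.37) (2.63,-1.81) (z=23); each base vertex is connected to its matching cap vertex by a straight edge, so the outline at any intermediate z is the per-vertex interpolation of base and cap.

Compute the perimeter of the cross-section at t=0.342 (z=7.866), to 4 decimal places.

Perimeter at t=0.342: 22.3870

Cross-section at t=0.342: each vertex is (1-t)·p0[i] + t·p1[i].
  v1: (1-0.342)·(2.77,2.56) + 0.342·(1.07,4.39) = (2.1886,3.1859)
  v2: (1-0.342)·(-4.42,-0.3) + 0.342·(-5.78,1.37) = (-4.8851,0.2711)
  v3: (1-0.342)·(3.92,-2.97) + 0.342·(2.63,-1.81) = (3.4788,-2.5733)
Perimeter = Σ |v_{i+1} − v_i|:
  edge 1→2: √(-7.0737² + -2.9147²) = 7.6507 (running 7.6507)
  edge 2→3: √(8.3639² + -2.8444²) = 8.8344 (running 16.4851)
  edge 3→1: √(-1.2902² + 5.7591²) = 5.9019 (running 22.3870)
Perimeter = 22.3870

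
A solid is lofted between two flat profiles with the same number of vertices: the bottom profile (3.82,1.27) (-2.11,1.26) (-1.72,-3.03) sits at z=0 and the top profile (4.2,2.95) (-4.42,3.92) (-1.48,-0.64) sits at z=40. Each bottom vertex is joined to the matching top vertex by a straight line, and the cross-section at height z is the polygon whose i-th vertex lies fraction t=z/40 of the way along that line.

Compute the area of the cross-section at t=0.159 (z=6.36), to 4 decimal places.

Area at t=0.159: 13.7158

Cross-section at t=0.159: each vertex is (1-t)·p0[i] + t·p1[i].
  v1: (1-0.159)·(3.82,1.27) + 0.159·(4.2,2.95) = (3.8804,1.5371)
  v2: (1-0.159)·(-2.11,1.26) + 0.159·(-4.42,3.92) = (-2.4773,1.6829)
  v3: (1-0.159)·(-1.72,-3.03) + 0.159·(-1.48,-0.64) = (-1.6818,-2.6500)
Shoelace sum Σ(x_i·y_{i+1} − x_{i+1}·y_i):
  i=1: 3.8804·1.6829 − -2.4773·1.5371 = +10.3384 (running +10.3384)
  i=2: -2.4773·-2.6500 − -1.6818·1.6829 = +9.3952 (running +19.7336)
  i=3: -1.6818·1.5371 − 3.8804·-2.6500 = +7.6979 (running +27.4315)
Area = |Σ|/2 = |27.4315|/2 = 13.7158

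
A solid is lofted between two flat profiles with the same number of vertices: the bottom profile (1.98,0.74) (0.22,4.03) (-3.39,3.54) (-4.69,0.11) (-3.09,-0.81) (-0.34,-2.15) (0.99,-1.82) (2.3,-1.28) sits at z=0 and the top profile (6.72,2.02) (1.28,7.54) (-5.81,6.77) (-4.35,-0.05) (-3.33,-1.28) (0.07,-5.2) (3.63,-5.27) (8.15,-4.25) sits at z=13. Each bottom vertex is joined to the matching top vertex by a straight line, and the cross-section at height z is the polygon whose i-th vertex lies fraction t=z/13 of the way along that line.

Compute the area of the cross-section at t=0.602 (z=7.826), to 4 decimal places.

Cross-section at t=0.602: each vertex is (1-t)·p0[i] + t·p1[i].
  v1: (1-0.602)·(1.98,0.74) + 0.602·(6.72,2.02) = (4.8335,1.5106)
  v2: (1-0.602)·(0.22,4.03) + 0.602·(1.28,7.54) = (0.8581,6.1430)
  v3: (1-0.602)·(-3.39,3.54) + 0.602·(-5.81,6.77) = (-4.8468,5.4845)
  v4: (1-0.602)·(-4.69,0.11) + 0.602·(-4.35,-0.05) = (-4.4853,0.0137)
  v5: (1-0.602)·(-3.09,-0.81) + 0.602·(-3.33,-1.28) = (-3.2345,-1.0929)
  v6: (1-0.602)·(-0.34,-2.15) + 0.602·(0.07,-5.2) = (-0.0932,-3.9861)
  v7: (1-0.602)·(0.99,-1.82) + 0.602·(3.63,-5.27) = (2.5793,-3.8969)
  v8: (1-0.602)·(2.3,-1.28) + 0.602·(8.15,-4.25) = (5.8217,-3.0679)
Shoelace sum Σ(x_i·y_{i+1} − x_{i+1}·y_i):
  i=1: 4.8335·6.1430 − 0.8581·1.5106 = +28.3959 (running +28.3959)
  i=2: 0.8581·5.4845 − -4.8468·6.1430 = +34.4806 (running +62.8765)
  i=3: -4.8468·0.0137 − -4.4853·5.4845 = +24.5333 (running +87.4097)
  i=4: -4.4853·-1.0929 − -3.2345·0.0137 = +4.9464 (running +92.3562)
  i=5: -3.2345·-3.9861 − -0.0932·-1.0929 = +12.7911 (running +105.1473)
  i=6: -0.0932·-3.8969 − 2.5793·-3.9861 = +10.6444 (running +115.7917)
  i=7: 2.5793·-3.0679 − 5.8217·-3.8969 = +14.7735 (running +130.5652)
  i=8: 5.8217·1.5106 − 4.8335·-3.0679 = +23.6229 (running +154.1880)
Area = |Σ|/2 = |154.1880|/2 = 77.0940

Area at t=0.602: 77.0940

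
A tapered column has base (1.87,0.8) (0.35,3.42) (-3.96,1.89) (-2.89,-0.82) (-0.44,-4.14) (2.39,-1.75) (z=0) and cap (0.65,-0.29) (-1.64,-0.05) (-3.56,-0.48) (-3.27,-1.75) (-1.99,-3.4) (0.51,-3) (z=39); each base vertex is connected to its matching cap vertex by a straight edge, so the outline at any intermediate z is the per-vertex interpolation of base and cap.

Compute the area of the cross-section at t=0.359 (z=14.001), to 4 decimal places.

Area at t=0.359: 20.9956

Cross-section at t=0.359: each vertex is (1-t)·p0[i] + t·p1[i].
  v1: (1-0.359)·(1.87,0.8) + 0.359·(0.65,-0.29) = (1.4320,0.4087)
  v2: (1-0.359)·(0.35,3.42) + 0.359·(-1.64,-0.05) = (-0.3644,2.1743)
  v3: (1-0.359)·(-3.96,1.89) + 0.359·(-3.56,-0.48) = (-3.8164,1.0392)
  v4: (1-0.359)·(-2.89,-0.82) + 0.359·(-3.27,-1.75) = (-3.0264,-1.1539)
  v5: (1-0.359)·(-0.44,-4.14) + 0.359·(-1.99,-3.4) = (-0.9965,-3.8743)
  v6: (1-0.359)·(2.39,-1.75) + 0.359·(0.51,-3) = (1.7151,-2.1987)
Shoelace sum Σ(x_i·y_{i+1} − x_{i+1}·y_i):
  i=1: 1.4320·2.1743 − -0.3644·0.4087 = +3.2625 (running +3.2625)
  i=2: -0.3644·1.0392 − -3.8164·2.1743 = +7.9192 (running +11.1817)
  i=3: -3.8164·-1.1539 − -3.0264·1.0392 = +7.5486 (running +18.7303)
  i=4: -3.0264·-3.8743 − -0.9965·-1.1539 = +10.5756 (running +29.3059)
  i=5: -0.9965·-2.1987 − 1.7151·-3.8743 = +8.8357 (running +38.1417)
  i=6: 1.7151·0.4087 − 1.4320·-2.1987 = +3.8496 (running +41.9913)
Area = |Σ|/2 = |41.9913|/2 = 20.9956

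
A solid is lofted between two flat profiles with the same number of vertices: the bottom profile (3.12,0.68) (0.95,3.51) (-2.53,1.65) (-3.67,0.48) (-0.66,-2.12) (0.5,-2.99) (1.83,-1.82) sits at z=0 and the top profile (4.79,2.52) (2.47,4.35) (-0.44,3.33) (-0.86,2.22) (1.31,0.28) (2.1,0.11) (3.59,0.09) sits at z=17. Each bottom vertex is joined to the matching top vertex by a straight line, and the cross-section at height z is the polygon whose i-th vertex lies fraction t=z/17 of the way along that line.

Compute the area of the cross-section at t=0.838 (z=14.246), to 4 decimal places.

Area at t=0.838: 16.9793

Cross-section at t=0.838: each vertex is (1-t)·p0[i] + t·p1[i].
  v1: (1-0.838)·(3.12,0.68) + 0.838·(4.79,2.52) = (4.5195,2.2219)
  v2: (1-0.838)·(0.95,3.51) + 0.838·(2.47,4.35) = (2.2238,4.2139)
  v3: (1-0.838)·(-2.53,1.65) + 0.838·(-0.44,3.33) = (-0.7786,3.0578)
  v4: (1-0.838)·(-3.67,0.48) + 0.838·(-0.86,2.22) = (-1.3152,1.9381)
  v5: (1-0.838)·(-0.66,-2.12) + 0.838·(1.31,0.28) = (0.9909,-0.1088)
  v6: (1-0.838)·(0.5,-2.99) + 0.838·(2.1,0.11) = (1.8408,-0.3922)
  v7: (1-0.838)·(1.83,-1.82) + 0.838·(3.59,0.09) = (3.3049,-0.2194)
Shoelace sum Σ(x_i·y_{i+1} − x_{i+1}·y_i):
  i=1: 4.5195·4.2139 − 2.2238·2.2219 = +14.1036 (running +14.1036)
  i=2: 2.2238·3.0578 − -0.7786·4.2139 = +10.0808 (running +24.1844)
  i=3: -0.7786·1.9381 − -1.3152·3.0578 = +2.5128 (running +26.6972)
  i=4: -1.3152·-0.1088 − 0.9909·1.9381 = -1.7773 (running +24.9198)
  i=5: 0.9909·-0.3922 − 1.8408·-0.1088 = -0.1883 (running +24.7315)
  i=6: 1.8408·-0.2194 − 3.3049·-0.3922 = +0.8923 (running +25.6238)
  i=7: 3.3049·2.2219 − 4.5195·-0.2194 = +8.3348 (running +33.9586)
Area = |Σ|/2 = |33.9586|/2 = 16.9793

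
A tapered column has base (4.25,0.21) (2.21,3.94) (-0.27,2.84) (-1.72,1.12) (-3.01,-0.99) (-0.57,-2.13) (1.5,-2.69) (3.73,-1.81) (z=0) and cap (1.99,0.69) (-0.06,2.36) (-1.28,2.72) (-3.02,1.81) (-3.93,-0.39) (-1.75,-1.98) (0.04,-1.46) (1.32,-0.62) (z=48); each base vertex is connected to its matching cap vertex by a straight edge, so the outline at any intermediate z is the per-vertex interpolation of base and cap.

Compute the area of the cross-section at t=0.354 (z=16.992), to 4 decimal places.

Cross-section at t=0.354: each vertex is (1-t)·p0[i] + t·p1[i].
  v1: (1-0.354)·(4.25,0.21) + 0.354·(1.99,0.69) = (3.4500,0.3799)
  v2: (1-0.354)·(2.21,3.94) + 0.354·(-0.06,2.36) = (1.4064,3.3807)
  v3: (1-0.354)·(-0.27,2.84) + 0.354·(-1.28,2.72) = (-0.6275,2.7975)
  v4: (1-0.354)·(-1.72,1.12) + 0.354·(-3.02,1.81) = (-2.1802,1.3643)
  v5: (1-0.354)·(-3.01,-0.99) + 0.354·(-3.93,-0.39) = (-3.3357,-0.7776)
  v6: (1-0.354)·(-0.57,-2.13) + 0.354·(-1.75,-1.98) = (-0.9877,-2.0769)
  v7: (1-0.354)·(1.5,-2.69) + 0.354·(0.04,-1.46) = (0.9832,-2.2546)
  v8: (1-0.354)·(3.73,-1.81) + 0.354·(1.32,-0.62) = (2.8769,-1.3887)
Shoelace sum Σ(x_i·y_{i+1} − x_{i+1}·y_i):
  i=1: 3.4500·3.3807 − 1.4064·0.3799 = +11.1289 (running +11.1289)
  i=2: 1.4064·2.7975 − -0.6275·3.3807 = +6.0560 (running +17.1849)
  i=3: -0.6275·1.3643 − -2.1802·2.7975 = +5.2430 (running +22.4279)
  i=4: -2.1802·-0.7776 − -3.3357·1.3643 = +6.2461 (running +28.6740)
  i=5: -3.3357·-2.0769 − -0.9877·-0.7776 = +6.1598 (running +34.8338)
  i=6: -0.9877·-2.2546 − 0.9832·-2.0769 = +4.2688 (running +39.1026)
  i=7: 0.9832·-1.3887 − 2.8769·-2.2546 = +5.1208 (running +44.2234)
  i=8: 2.8769·0.3799 − 3.4500·-1.3887 = +5.8841 (running +50.1074)
Area = |Σ|/2 = |50.1074|/2 = 25.0537

Area at t=0.354: 25.0537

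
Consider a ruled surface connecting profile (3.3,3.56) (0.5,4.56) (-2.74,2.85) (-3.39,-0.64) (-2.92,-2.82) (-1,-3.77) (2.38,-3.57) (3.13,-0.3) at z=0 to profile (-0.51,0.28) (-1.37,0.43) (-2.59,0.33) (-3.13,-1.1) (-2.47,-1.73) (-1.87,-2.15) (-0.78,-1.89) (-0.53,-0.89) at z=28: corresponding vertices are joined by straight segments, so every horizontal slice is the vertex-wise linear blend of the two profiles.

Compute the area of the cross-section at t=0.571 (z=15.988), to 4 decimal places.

Area at t=0.571: 17.4095

Cross-section at t=0.571: each vertex is (1-t)·p0[i] + t·p1[i].
  v1: (1-0.571)·(3.3,3.56) + 0.571·(-0.51,0.28) = (1.1245,1.6871)
  v2: (1-0.571)·(0.5,4.56) + 0.571·(-1.37,0.43) = (-0.5678,2.2018)
  v3: (1-0.571)·(-2.74,2.85) + 0.571·(-2.59,0.33) = (-2.6543,1.4111)
  v4: (1-0.571)·(-3.39,-0.64) + 0.571·(-3.13,-1.1) = (-3.2415,-0.9027)
  v5: (1-0.571)·(-2.92,-2.82) + 0.571·(-2.47,-1.73) = (-2.6631,-2.1976)
  v6: (1-0.571)·(-1,-3.77) + 0.571·(-1.87,-2.15) = (-1.4968,-2.8450)
  v7: (1-0.571)·(2.38,-3.57) + 0.571·(-0.78,-1.89) = (0.5756,-2.6107)
  v8: (1-0.571)·(3.13,-0.3) + 0.571·(-0.53,-0.89) = (1.0401,-0.6369)
Shoelace sum Σ(x_i·y_{i+1} − x_{i+1}·y_i):
  i=1: 1.1245·2.2018 − -0.5678·1.6871 = +3.4338 (running +3.4338)
  i=2: -0.5678·1.4111 − -2.6543·2.2018 = +5.0431 (running +8.4769)
  i=3: -2.6543·-0.9027 − -3.2415·1.4111 = +6.9700 (running +15.4469)
  i=4: -3.2415·-2.1976 − -2.6631·-0.9027 = +4.7198 (running +20.1667)
  i=5: -2.6631·-2.8450 − -1.4968·-2.1976 = +4.2870 (running +24.4537)
  i=6: -1.4968·-2.6107 − 0.5756·-2.8450 = +5.5453 (running +29.9991)
  i=7: 0.5756·-0.6369 − 1.0401·-2.6107 = +2.3489 (running +32.3480)
  i=8: 1.0401·1.6871 − 1.1245·-0.6369 = +2.4710 (running +34.8190)
Area = |Σ|/2 = |34.8190|/2 = 17.4095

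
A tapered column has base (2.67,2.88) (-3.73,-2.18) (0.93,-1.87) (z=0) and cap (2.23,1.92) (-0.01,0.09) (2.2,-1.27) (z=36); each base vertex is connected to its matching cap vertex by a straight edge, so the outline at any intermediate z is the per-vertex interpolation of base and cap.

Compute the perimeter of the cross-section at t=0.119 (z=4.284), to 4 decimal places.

Perimeter at t=0.119: 16.7178

Cross-section at t=0.119: each vertex is (1-t)·p0[i] + t·p1[i].
  v1: (1-0.119)·(2.67,2.88) + 0.119·(2.23,1.92) = (2.6176,2.7658)
  v2: (1-0.119)·(-3.73,-2.18) + 0.119·(-0.01,0.09) = (-3.2873,-1.9099)
  v3: (1-0.119)·(0.93,-1.87) + 0.119·(2.2,-1.27) = (1.0811,-1.7986)
Perimeter = Σ |v_{i+1} − v_i|:
  edge 1→2: √(-5.9050² + -4.6756²) = 7.5319 (running 7.5319)
  edge 2→3: √(4.3684² + 0.1113²) = 4.3699 (running 11.9018)
  edge 3→1: √(1.5365² + 4.5644²) = 4.8160 (running 16.7178)
Perimeter = 16.7178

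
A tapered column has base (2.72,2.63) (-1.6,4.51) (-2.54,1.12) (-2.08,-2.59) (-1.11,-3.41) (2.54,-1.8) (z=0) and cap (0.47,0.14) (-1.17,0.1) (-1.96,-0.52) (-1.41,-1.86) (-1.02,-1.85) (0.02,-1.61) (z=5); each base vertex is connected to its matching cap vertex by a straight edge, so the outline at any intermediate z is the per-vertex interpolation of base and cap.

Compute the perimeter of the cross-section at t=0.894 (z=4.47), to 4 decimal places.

Perimeter at t=0.894: 8.7371

Cross-section at t=0.894: each vertex is (1-t)·p0[i] + t·p1[i].
  v1: (1-0.894)·(2.72,2.63) + 0.894·(0.47,0.14) = (0.7085,0.4039)
  v2: (1-0.894)·(-1.6,4.51) + 0.894·(-1.17,0.1) = (-1.2156,0.5675)
  v3: (1-0.894)·(-2.54,1.12) + 0.894·(-1.96,-0.52) = (-2.0215,-0.3462)
  v4: (1-0.894)·(-2.08,-2.59) + 0.894·(-1.41,-1.86) = (-1.4810,-1.9374)
  v5: (1-0.894)·(-1.11,-3.41) + 0.894·(-1.02,-1.85) = (-1.0295,-2.0154)
  v6: (1-0.894)·(2.54,-1.8) + 0.894·(0.02,-1.61) = (0.2871,-1.6301)
Perimeter = Σ |v_{i+1} − v_i|:
  edge 1→2: √(-1.9241² + 0.1635²) = 1.9310 (running 1.9310)
  edge 2→3: √(-0.8059² + -0.9136²) = 1.2183 (running 3.1493)
  edge 3→4: √(0.5405² + -1.5912²) = 1.6805 (running 4.8298)
  edge 4→5: √(0.4515² + -0.0780²) = 0.4582 (running 5.2879)
  edge 5→6: √(1.3167² + 0.3852²) = 1.3719 (running 6.6598)
  edge 6→1: √(0.4214² + 2.0341²) = 2.0773 (running 8.7371)
Perimeter = 8.7371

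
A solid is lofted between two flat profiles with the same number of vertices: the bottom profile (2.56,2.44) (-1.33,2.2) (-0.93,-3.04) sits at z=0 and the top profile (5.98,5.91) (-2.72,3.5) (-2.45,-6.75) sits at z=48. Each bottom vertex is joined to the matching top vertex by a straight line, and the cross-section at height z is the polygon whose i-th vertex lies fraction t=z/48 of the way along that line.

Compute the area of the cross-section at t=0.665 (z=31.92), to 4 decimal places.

Area at t=0.665: 30.6446

Cross-section at t=0.665: each vertex is (1-t)·p0[i] + t·p1[i].
  v1: (1-0.665)·(2.56,2.44) + 0.665·(5.98,5.91) = (4.8343,4.7476)
  v2: (1-0.665)·(-1.33,2.2) + 0.665·(-2.72,3.5) = (-2.2544,3.0645)
  v3: (1-0.665)·(-0.93,-3.04) + 0.665·(-2.45,-6.75) = (-1.9408,-5.5072)
Shoelace sum Σ(x_i·y_{i+1} − x_{i+1}·y_i):
  i=1: 4.8343·3.0645 − -2.2544·4.7476 = +25.5174 (running +25.5174)
  i=2: -2.2544·-5.5072 − -1.9408·3.0645 = +18.3626 (running +43.8800)
  i=3: -1.9408·4.7476 − 4.8343·-5.5072 = +17.4092 (running +61.2891)
Area = |Σ|/2 = |61.2891|/2 = 30.6446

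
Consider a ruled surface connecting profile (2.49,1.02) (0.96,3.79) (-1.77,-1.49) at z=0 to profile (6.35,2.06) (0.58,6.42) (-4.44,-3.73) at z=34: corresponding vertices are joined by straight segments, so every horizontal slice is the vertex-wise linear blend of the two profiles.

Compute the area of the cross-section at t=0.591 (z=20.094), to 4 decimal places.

Area at t=0.591: 24.0366

Cross-section at t=0.591: each vertex is (1-t)·p0[i] + t·p1[i].
  v1: (1-0.591)·(2.49,1.02) + 0.591·(6.35,2.06) = (4.7713,1.6346)
  v2: (1-0.591)·(0.96,3.79) + 0.591·(0.58,6.42) = (0.7354,5.3443)
  v3: (1-0.591)·(-1.77,-1.49) + 0.591·(-4.44,-3.73) = (-3.3480,-2.8138)
Shoelace sum Σ(x_i·y_{i+1} − x_{i+1}·y_i):
  i=1: 4.7713·5.3443 − 0.7354·1.6346 = +24.2970 (running +24.2970)
  i=2: 0.7354·-2.8138 − -3.3480·5.3443 = +15.8233 (running +40.1203)
  i=3: -3.3480·1.6346 − 4.7713·-2.8138 = +7.9528 (running +48.0732)
Area = |Σ|/2 = |48.0732|/2 = 24.0366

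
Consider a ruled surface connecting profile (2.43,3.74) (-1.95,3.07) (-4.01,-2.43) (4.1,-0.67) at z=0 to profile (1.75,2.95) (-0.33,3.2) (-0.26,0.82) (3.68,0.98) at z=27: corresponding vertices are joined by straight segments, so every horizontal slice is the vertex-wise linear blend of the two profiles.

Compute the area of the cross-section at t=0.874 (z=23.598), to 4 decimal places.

Area at t=0.874: 8.7271

Cross-section at t=0.874: each vertex is (1-t)·p0[i] + t·p1[i].
  v1: (1-0.874)·(2.43,3.74) + 0.874·(1.75,2.95) = (1.8357,3.0495)
  v2: (1-0.874)·(-1.95,3.07) + 0.874·(-0.33,3.2) = (-0.5341,3.1836)
  v3: (1-0.874)·(-4.01,-2.43) + 0.874·(-0.26,0.82) = (-0.7325,0.4105)
  v4: (1-0.874)·(4.1,-0.67) + 0.874·(3.68,0.98) = (3.7329,0.7721)
Shoelace sum Σ(x_i·y_{i+1} − x_{i+1}·y_i):
  i=1: 1.8357·3.1836 − -0.5341·3.0495 = +7.4729 (running +7.4729)
  i=2: -0.5341·0.4105 − -0.7325·3.1836 = +2.1127 (running +9.5857)
  i=3: -0.7325·0.7721 − 3.7329·0.4105 = -2.0979 (running +7.4877)
  i=4: 3.7329·3.0495 − 1.8357·0.7721 = +9.9664 (running +17.4541)
Area = |Σ|/2 = |17.4541|/2 = 8.7271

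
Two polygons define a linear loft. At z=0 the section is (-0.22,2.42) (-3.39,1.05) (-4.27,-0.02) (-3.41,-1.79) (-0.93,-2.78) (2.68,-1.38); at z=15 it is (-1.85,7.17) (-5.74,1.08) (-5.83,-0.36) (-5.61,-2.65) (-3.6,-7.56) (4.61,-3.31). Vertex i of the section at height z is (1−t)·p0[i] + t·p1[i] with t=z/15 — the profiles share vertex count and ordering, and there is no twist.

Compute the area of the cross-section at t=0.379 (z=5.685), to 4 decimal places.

Cross-section at t=0.379: each vertex is (1-t)·p0[i] + t·p1[i].
  v1: (1-0.379)·(-0.22,2.42) + 0.379·(-1.85,7.17) = (-0.8378,4.2203)
  v2: (1-0.379)·(-3.39,1.05) + 0.379·(-5.74,1.08) = (-4.2806,1.0614)
  v3: (1-0.379)·(-4.27,-0.02) + 0.379·(-5.83,-0.36) = (-4.8612,-0.1489)
  v4: (1-0.379)·(-3.41,-1.79) + 0.379·(-5.61,-2.65) = (-4.2438,-2.1159)
  v5: (1-0.379)·(-0.93,-2.78) + 0.379·(-3.6,-7.56) = (-1.9419,-4.5916)
  v6: (1-0.379)·(2.68,-1.38) + 0.379·(4.61,-3.31) = (3.4115,-2.1115)
Shoelace sum Σ(x_i·y_{i+1} − x_{i+1}·y_i):
  i=1: -0.8378·1.0614 − -4.2806·4.2203 = +17.1762 (running +17.1762)
  i=2: -4.2806·-0.1489 − -4.8612·1.0614 = +5.7968 (running +22.9730)
  i=3: -4.8612·-2.1159 − -4.2438·-0.1489 = +9.6544 (running +32.6274)
  i=4: -4.2438·-4.5916 − -1.9419·-2.1159 = +15.3769 (running +48.0043)
  i=5: -1.9419·-2.1115 − 3.4115·-4.5916 = +19.7645 (running +67.7688)
  i=6: 3.4115·4.2203 − -0.8378·-2.1115 = +12.6283 (running +80.3971)
Area = |Σ|/2 = |80.3971|/2 = 40.1986

Area at t=0.379: 40.1986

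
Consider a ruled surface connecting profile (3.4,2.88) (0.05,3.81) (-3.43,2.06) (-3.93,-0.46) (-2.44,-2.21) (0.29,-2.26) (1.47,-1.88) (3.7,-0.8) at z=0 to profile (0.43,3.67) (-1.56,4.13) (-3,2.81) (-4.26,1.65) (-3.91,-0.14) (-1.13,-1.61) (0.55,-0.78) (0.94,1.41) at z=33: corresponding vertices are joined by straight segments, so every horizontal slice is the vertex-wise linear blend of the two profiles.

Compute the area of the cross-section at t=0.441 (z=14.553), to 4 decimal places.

Cross-section at t=0.441: each vertex is (1-t)·p0[i] + t·p1[i].
  v1: (1-0.441)·(3.4,2.88) + 0.441·(0.43,3.67) = (2.0902,3.2284)
  v2: (1-0.441)·(0.05,3.81) + 0.441·(-1.56,4.13) = (-0.6600,3.9511)
  v3: (1-0.441)·(-3.43,2.06) + 0.441·(-3,2.81) = (-3.2404,2.3907)
  v4: (1-0.441)·(-3.93,-0.46) + 0.441·(-4.26,1.65) = (-4.0755,0.4705)
  v5: (1-0.441)·(-2.44,-2.21) + 0.441·(-3.91,-0.14) = (-3.0883,-1.2971)
  v6: (1-0.441)·(0.29,-2.26) + 0.441·(-1.13,-1.61) = (-0.3362,-1.9733)
  v7: (1-0.441)·(1.47,-1.88) + 0.441·(0.55,-0.78) = (1.0643,-1.3949)
  v8: (1-0.441)·(3.7,-0.8) + 0.441·(0.94,1.41) = (2.4828,0.1746)
Shoelace sum Σ(x_i·y_{i+1} − x_{i+1}·y_i):
  i=1: 2.0902·3.9511 − -0.6600·3.2284 = +10.3895 (running +10.3895)
  i=2: -0.6600·2.3907 − -3.2404·3.9511 = +11.2252 (running +21.6147)
  i=3: -3.2404·0.4705 − -4.0755·2.3907 = +8.2189 (running +29.8336)
  i=4: -4.0755·-1.2971 − -3.0883·0.4705 = +6.7396 (running +36.5732)
  i=5: -3.0883·-1.9733 − -0.3362·-1.2971 = +5.6581 (running +42.2313)
  i=6: -0.3362·-1.3949 − 1.0643·-1.9733 = +2.5692 (running +44.8005)
  i=7: 1.0643·0.1746 − 2.4828·-1.3949 = +3.6491 (running +48.4496)
  i=8: 2.4828·3.2284 − 2.0902·0.1746 = +7.6506 (running +56.1002)
Area = |Σ|/2 = |56.1002|/2 = 28.0501

Area at t=0.441: 28.0501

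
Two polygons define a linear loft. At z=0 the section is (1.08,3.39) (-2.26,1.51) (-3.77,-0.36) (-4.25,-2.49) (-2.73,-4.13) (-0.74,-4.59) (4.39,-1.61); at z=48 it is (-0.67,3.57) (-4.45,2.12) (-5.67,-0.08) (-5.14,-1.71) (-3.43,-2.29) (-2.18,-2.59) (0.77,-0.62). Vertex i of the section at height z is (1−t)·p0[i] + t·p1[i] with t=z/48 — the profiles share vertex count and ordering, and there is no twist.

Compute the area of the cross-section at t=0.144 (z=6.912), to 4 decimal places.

Cross-section at t=0.144: each vertex is (1-t)·p0[i] + t·p1[i].
  v1: (1-0.144)·(1.08,3.39) + 0.144·(-0.67,3.57) = (0.8280,3.4159)
  v2: (1-0.144)·(-2.26,1.51) + 0.144·(-4.45,2.12) = (-2.5754,1.5978)
  v3: (1-0.144)·(-3.77,-0.36) + 0.144·(-5.67,-0.08) = (-4.0436,-0.3197)
  v4: (1-0.144)·(-4.25,-2.49) + 0.144·(-5.14,-1.71) = (-4.3782,-2.3777)
  v5: (1-0.144)·(-2.73,-4.13) + 0.144·(-3.43,-2.29) = (-2.8308,-3.8650)
  v6: (1-0.144)·(-0.74,-4.59) + 0.144·(-2.18,-2.59) = (-0.9474,-4.3020)
  v7: (1-0.144)·(4.39,-1.61) + 0.144·(0.77,-0.62) = (3.8687,-1.4674)
Shoelace sum Σ(x_i·y_{i+1} − x_{i+1}·y_i):
  i=1: 0.8280·1.5978 − -2.5754·3.4159 = +10.1202 (running +10.1202)
  i=2: -2.5754·-0.3197 − -4.0436·1.5978 = +7.2843 (running +17.4046)
  i=3: -4.0436·-2.3777 − -4.3782·-0.3197 = +8.2148 (running +25.6193)
  i=4: -4.3782·-3.8650 − -2.8308·-2.3777 = +10.1910 (running +35.8104)
  i=5: -2.8308·-4.3020 − -0.9474·-3.8650 = +8.5165 (running +44.3269)
  i=6: -0.9474·-1.4674 − 3.8687·-4.3020 = +18.0334 (running +62.3603)
  i=7: 3.8687·3.4159 − 0.8280·-1.4674 = +14.4303 (running +76.7906)
Area = |Σ|/2 = |76.7906|/2 = 38.3953

Area at t=0.144: 38.3953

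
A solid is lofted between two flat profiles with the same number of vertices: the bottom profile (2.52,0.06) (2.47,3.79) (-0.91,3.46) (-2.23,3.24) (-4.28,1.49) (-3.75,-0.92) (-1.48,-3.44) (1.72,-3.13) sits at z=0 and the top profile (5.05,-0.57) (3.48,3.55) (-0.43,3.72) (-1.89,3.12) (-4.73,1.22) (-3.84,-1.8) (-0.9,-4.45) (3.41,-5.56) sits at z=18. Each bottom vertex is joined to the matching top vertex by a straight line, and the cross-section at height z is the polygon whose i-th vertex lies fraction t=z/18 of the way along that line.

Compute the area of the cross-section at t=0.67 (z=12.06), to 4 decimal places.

Area at t=0.67: 54.5903

Cross-section at t=0.67: each vertex is (1-t)·p0[i] + t·p1[i].
  v1: (1-0.67)·(2.52,0.06) + 0.67·(5.05,-0.57) = (4.2151,-0.3621)
  v2: (1-0.67)·(2.47,3.79) + 0.67·(3.48,3.55) = (3.1467,3.6292)
  v3: (1-0.67)·(-0.91,3.46) + 0.67·(-0.43,3.72) = (-0.5884,3.6342)
  v4: (1-0.67)·(-2.23,3.24) + 0.67·(-1.89,3.12) = (-2.0022,3.1596)
  v5: (1-0.67)·(-4.28,1.49) + 0.67·(-4.73,1.22) = (-4.5815,1.3091)
  v6: (1-0.67)·(-3.75,-0.92) + 0.67·(-3.84,-1.8) = (-3.8103,-1.5096)
  v7: (1-0.67)·(-1.48,-3.44) + 0.67·(-0.9,-4.45) = (-1.0914,-4.1167)
  v8: (1-0.67)·(1.72,-3.13) + 0.67·(3.41,-5.56) = (2.8523,-4.7581)
Shoelace sum Σ(x_i·y_{i+1} − x_{i+1}·y_i):
  i=1: 4.2151·3.6292 − 3.1467·-0.3621 = +16.4369 (running +16.4369)
  i=2: 3.1467·3.6342 − -0.5884·3.6292 = +13.5712 (running +30.0080)
  i=3: -0.5884·3.1596 − -2.0022·3.6342 = +5.4173 (running +35.4253)
  i=4: -2.0022·1.3091 − -4.5815·3.1596 = +11.8546 (running +47.2799)
  i=5: -4.5815·-1.5096 − -3.8103·1.3091 = +11.9043 (running +59.1842)
  i=6: -3.8103·-4.1167 − -1.0914·-1.5096 = +14.0383 (running +73.2225)
  i=7: -1.0914·-4.7581 − 2.8523·-4.1167 = +16.9351 (running +90.1576)
  i=8: 2.8523·-0.3621 − 4.2151·-4.7581 = +19.0230 (running +109.1806)
Area = |Σ|/2 = |109.1806|/2 = 54.5903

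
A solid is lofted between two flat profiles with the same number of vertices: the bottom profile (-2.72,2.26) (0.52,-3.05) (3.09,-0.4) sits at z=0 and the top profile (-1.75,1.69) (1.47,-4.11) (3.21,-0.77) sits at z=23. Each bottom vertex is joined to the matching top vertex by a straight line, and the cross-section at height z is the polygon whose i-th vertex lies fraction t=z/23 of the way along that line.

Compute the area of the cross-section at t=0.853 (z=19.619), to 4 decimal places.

Cross-section at t=0.853: each vertex is (1-t)·p0[i] + t·p1[i].
  v1: (1-0.853)·(-2.72,2.26) + 0.853·(-1.75,1.69) = (-1.8926,1.7738)
  v2: (1-0.853)·(0.52,-3.05) + 0.853·(1.47,-4.11) = (1.3303,-3.9542)
  v3: (1-0.853)·(3.09,-0.4) + 0.853·(3.21,-0.77) = (3.1924,-0.7156)
Shoelace sum Σ(x_i·y_{i+1} − x_{i+1}·y_i):
  i=1: -1.8926·-3.9542 − 1.3303·1.7738 = +5.1239 (running +5.1239)
  i=2: 1.3303·-0.7156 − 3.1924·-3.9542 = +11.6712 (running +16.7950)
  i=3: 3.1924·1.7738 − -1.8926·-0.7156 = +4.3082 (running +21.1033)
Area = |Σ|/2 = |21.1033|/2 = 10.5516

Area at t=0.853: 10.5516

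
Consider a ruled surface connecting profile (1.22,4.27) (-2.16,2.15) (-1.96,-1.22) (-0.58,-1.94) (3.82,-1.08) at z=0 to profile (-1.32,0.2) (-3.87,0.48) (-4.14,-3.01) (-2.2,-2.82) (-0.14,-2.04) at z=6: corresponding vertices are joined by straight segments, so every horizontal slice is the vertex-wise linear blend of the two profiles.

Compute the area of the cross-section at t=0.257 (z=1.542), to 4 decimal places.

Cross-section at t=0.257: each vertex is (1-t)·p0[i] + t·p1[i].
  v1: (1-0.257)·(1.22,4.27) + 0.257·(-1.32,0.2) = (0.5672,3.2240)
  v2: (1-0.257)·(-2.16,2.15) + 0.257·(-3.87,0.48) = (-2.5995,1.7208)
  v3: (1-0.257)·(-1.96,-1.22) + 0.257·(-4.14,-3.01) = (-2.5203,-1.6800)
  v4: (1-0.257)·(-0.58,-1.94) + 0.257·(-2.2,-2.82) = (-0.9963,-2.1662)
  v5: (1-0.257)·(3.82,-1.08) + 0.257·(-0.14,-2.04) = (2.8023,-1.3267)
Shoelace sum Σ(x_i·y_{i+1} − x_{i+1}·y_i):
  i=1: 0.5672·1.7208 − -2.5995·3.2240 = +9.3568 (running +9.3568)
  i=2: -2.5995·-1.6800 − -2.5203·1.7208 = +8.7041 (running +18.0609)
  i=3: -2.5203·-2.1662 − -0.9963·-1.6800 = +3.7854 (running +21.8463)
  i=4: -0.9963·-1.3267 − 2.8023·-2.1662 = +7.3921 (running +29.2383)
  i=5: 2.8023·3.2240 − 0.5672·-1.3267 = +9.7871 (running +39.0254)
Area = |Σ|/2 = |39.0254|/2 = 19.5127

Area at t=0.257: 19.5127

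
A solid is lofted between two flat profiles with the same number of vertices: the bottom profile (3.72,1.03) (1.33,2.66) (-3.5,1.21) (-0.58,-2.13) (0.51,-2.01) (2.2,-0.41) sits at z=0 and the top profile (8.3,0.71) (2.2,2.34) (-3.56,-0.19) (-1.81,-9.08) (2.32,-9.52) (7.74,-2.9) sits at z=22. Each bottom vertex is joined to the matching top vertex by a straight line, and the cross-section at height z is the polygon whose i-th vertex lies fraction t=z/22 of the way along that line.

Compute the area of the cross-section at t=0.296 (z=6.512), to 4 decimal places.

Area at t=0.296: 35.0731

Cross-section at t=0.296: each vertex is (1-t)·p0[i] + t·p1[i].
  v1: (1-0.296)·(3.72,1.03) + 0.296·(8.3,0.71) = (5.0757,0.9353)
  v2: (1-0.296)·(1.33,2.66) + 0.296·(2.2,2.34) = (1.5875,2.5653)
  v3: (1-0.296)·(-3.5,1.21) + 0.296·(-3.56,-0.19) = (-3.5178,0.7956)
  v4: (1-0.296)·(-0.58,-2.13) + 0.296·(-1.81,-9.08) = (-0.9441,-4.1872)
  v5: (1-0.296)·(0.51,-2.01) + 0.296·(2.32,-9.52) = (1.0458,-4.2330)
  v6: (1-0.296)·(2.2,-0.41) + 0.296·(7.74,-2.9) = (3.8398,-1.1470)
Shoelace sum Σ(x_i·y_{i+1} − x_{i+1}·y_i):
  i=1: 5.0757·2.5653 − 1.5875·0.9353 = +11.5358 (running +11.5358)
  i=2: 1.5875·0.7956 − -3.5178·2.5653 = +10.2871 (running +21.8228)
  i=3: -3.5178·-4.1872 − -0.9441·0.7956 = +15.4807 (running +37.3035)
  i=4: -0.9441·-4.2330 − 1.0458·-4.1872 = +8.3751 (running +45.6786)
  i=5: 1.0458·-1.1470 − 3.8398·-4.2330 = +15.0544 (running +60.7329)
  i=6: 3.8398·0.9353 − 5.0757·-1.1470 = +9.4133 (running +70.1463)
Area = |Σ|/2 = |70.1463|/2 = 35.0731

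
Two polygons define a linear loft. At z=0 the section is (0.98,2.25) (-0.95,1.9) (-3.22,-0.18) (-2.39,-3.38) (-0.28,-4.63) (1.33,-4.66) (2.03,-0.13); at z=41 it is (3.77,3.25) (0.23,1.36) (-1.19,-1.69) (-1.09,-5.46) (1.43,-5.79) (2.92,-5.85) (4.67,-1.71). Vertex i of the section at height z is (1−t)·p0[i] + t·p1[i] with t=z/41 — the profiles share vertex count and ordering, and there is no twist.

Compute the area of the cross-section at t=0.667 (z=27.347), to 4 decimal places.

Cross-section at t=0.667: each vertex is (1-t)·p0[i] + t·p1[i].
  v1: (1-0.667)·(0.98,2.25) + 0.667·(3.77,3.25) = (2.8409,2.9170)
  v2: (1-0.667)·(-0.95,1.9) + 0.667·(0.23,1.36) = (-0.1629,1.5398)
  v3: (1-0.667)·(-3.22,-0.18) + 0.667·(-1.19,-1.69) = (-1.8660,-1.1872)
  v4: (1-0.667)·(-2.39,-3.38) + 0.667·(-1.09,-5.46) = (-1.5229,-4.7674)
  v5: (1-0.667)·(-0.28,-4.63) + 0.667·(1.43,-5.79) = (0.8606,-5.4037)
  v6: (1-0.667)·(1.33,-4.66) + 0.667·(2.92,-5.85) = (2.3905,-5.4537)
  v7: (1-0.667)·(2.03,-0.13) + 0.667·(4.67,-1.71) = (3.7909,-1.1839)
Shoelace sum Σ(x_i·y_{i+1} − x_{i+1}·y_i):
  i=1: 2.8409·1.5398 − -0.1629·2.9170 = +4.8498 (running +4.8498)
  i=2: -0.1629·-1.1872 − -1.8660·1.5398 = +3.0667 (running +7.9165)
  i=3: -1.8660·-4.7674 − -1.5229·-1.1872 = +7.0879 (running +15.0044)
  i=4: -1.5229·-5.4037 − 0.8606·-4.7674 = +12.3320 (running +27.3364)
  i=5: 0.8606·-5.4537 − 2.3905·-5.4037 = +8.2244 (running +35.5609)
  i=6: 2.3905·-1.1839 − 3.7909·-5.4537 = +17.8444 (running +53.4052)
  i=7: 3.7909·2.9170 − 2.8409·-1.1839 = +14.4213 (running +67.8265)
Area = |Σ|/2 = |67.8265|/2 = 33.9133

Area at t=0.667: 33.9133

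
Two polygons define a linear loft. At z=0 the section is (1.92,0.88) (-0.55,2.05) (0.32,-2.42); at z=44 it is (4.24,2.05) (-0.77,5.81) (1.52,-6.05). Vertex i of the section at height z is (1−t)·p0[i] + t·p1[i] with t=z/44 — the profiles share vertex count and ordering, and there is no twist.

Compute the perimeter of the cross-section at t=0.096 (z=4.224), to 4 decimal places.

Cross-section at t=0.096: each vertex is (1-t)·p0[i] + t·p1[i].
  v1: (1-0.096)·(1.92,0.88) + 0.096·(4.24,2.05) = (2.1427,0.9923)
  v2: (1-0.096)·(-0.55,2.05) + 0.096·(-0.77,5.81) = (-0.5711,2.4110)
  v3: (1-0.096)·(0.32,-2.42) + 0.096·(1.52,-6.05) = (0.4352,-2.7685)
Perimeter = Σ |v_{i+1} − v_i|:
  edge 1→2: √(-2.7138² + 1.4186²) = 3.0623 (running 3.0623)
  edge 2→3: √(1.0063² + -5.1794²) = 5.2763 (running 8.3386)
  edge 3→1: √(1.7075² + 3.7608²) = 4.1303 (running 12.4688)
Perimeter = 12.4688

Perimeter at t=0.096: 12.4688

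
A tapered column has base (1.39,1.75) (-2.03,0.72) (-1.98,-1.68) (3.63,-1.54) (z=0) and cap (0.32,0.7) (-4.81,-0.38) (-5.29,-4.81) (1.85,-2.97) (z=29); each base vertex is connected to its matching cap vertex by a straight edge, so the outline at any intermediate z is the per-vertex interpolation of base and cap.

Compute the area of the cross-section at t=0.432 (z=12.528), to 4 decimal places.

Cross-section at t=0.432: each vertex is (1-t)·p0[i] + t·p1[i].
  v1: (1-0.432)·(1.39,1.75) + 0.432·(0.32,0.7) = (0.9278,1.2964)
  v2: (1-0.432)·(-2.03,0.72) + 0.432·(-4.81,-0.38) = (-3.2310,0.2448)
  v3: (1-0.432)·(-1.98,-1.68) + 0.432·(-5.29,-4.81) = (-3.4099,-3.0322)
  v4: (1-0.432)·(3.63,-1.54) + 0.432·(1.85,-2.97) = (2.8610,-2.1578)
Shoelace sum Σ(x_i·y_{i+1} − x_{i+1}·y_i):
  i=1: 0.9278·0.2448 − -3.2310·1.2964 = +4.4157 (running +4.4157)
  i=2: -3.2310·-3.0322 − -3.4099·0.2448 = +10.6315 (running +15.0473)
  i=3: -3.4099·-2.1578 − 2.8610·-3.0322 = +16.0329 (running +31.0802)
  i=4: 2.8610·1.2964 − 0.9278·-2.1578 = +5.7109 (running +36.7911)
Area = |Σ|/2 = |36.7911|/2 = 18.3956

Area at t=0.432: 18.3956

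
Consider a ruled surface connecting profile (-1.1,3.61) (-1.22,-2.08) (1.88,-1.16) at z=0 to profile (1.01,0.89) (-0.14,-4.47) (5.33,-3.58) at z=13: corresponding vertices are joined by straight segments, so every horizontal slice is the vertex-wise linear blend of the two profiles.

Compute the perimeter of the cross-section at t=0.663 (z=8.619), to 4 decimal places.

Perimeter at t=0.663: 16.2753

Cross-section at t=0.663: each vertex is (1-t)·p0[i] + t·p1[i].
  v1: (1-0.663)·(-1.1,3.61) + 0.663·(1.01,0.89) = (0.2989,1.8066)
  v2: (1-0.663)·(-1.22,-2.08) + 0.663·(-0.14,-4.47) = (-0.5040,-3.6646)
  v3: (1-0.663)·(1.88,-1.16) + 0.663·(5.33,-3.58) = (4.1673,-2.7645)
Perimeter = Σ |v_{i+1} − v_i|:
  edge 1→2: √(-0.8029² + -5.4712²) = 5.5298 (running 5.5298)
  edge 2→3: √(4.6713² + 0.9001²) = 4.7572 (running 10.2870)
  edge 3→1: √(-3.8684² + 4.5711²) = 5.9883 (running 16.2753)
Perimeter = 16.2753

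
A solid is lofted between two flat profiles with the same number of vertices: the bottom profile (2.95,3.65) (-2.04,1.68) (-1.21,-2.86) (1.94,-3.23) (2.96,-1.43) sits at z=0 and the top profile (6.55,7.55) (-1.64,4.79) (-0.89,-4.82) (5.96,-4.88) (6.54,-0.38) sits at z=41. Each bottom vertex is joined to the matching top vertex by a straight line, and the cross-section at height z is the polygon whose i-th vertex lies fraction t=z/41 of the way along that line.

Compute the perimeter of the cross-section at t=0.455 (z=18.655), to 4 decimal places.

Perimeter at t=0.455: 28.0998

Cross-section at t=0.455: each vertex is (1-t)·p0[i] + t·p1[i].
  v1: (1-0.455)·(2.95,3.65) + 0.455·(6.55,7.55) = (4.5880,5.4245)
  v2: (1-0.455)·(-2.04,1.68) + 0.455·(-1.64,4.79) = (-1.8580,3.0951)
  v3: (1-0.455)·(-1.21,-2.86) + 0.455·(-0.89,-4.82) = (-1.0644,-3.7518)
  v4: (1-0.455)·(1.94,-3.23) + 0.455·(5.96,-4.88) = (3.7691,-3.9808)
  v5: (1-0.455)·(2.96,-1.43) + 0.455·(6.54,-0.38) = (4.5889,-0.9522)
Perimeter = Σ |v_{i+1} − v_i|:
  edge 1→2: √(-6.4460² + -2.3295²) = 6.8540 (running 6.8540)
  edge 2→3: √(0.7936² + -6.8468²) = 6.8927 (running 13.7467)
  edge 3→4: √(4.8335² + -0.2289²) = 4.8389 (running 18.5856)
  edge 4→5: √(0.8198² + 3.0285²) = 3.1375 (running 21.7231)
  edge 5→1: √(-0.0009² + 6.3767²) = 6.3768 (running 28.0998)
Perimeter = 28.0998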